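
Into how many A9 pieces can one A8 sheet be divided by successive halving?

2

Each ISO step halves the sheet: 1 × A8 → 2 × A9
From A8 to A9 is 1 halving step: 2^1 = 2.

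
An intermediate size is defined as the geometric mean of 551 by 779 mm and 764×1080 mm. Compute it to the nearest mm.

Short side: √(551 · 764) = √420964 ≈ 648.8 → 649 mm
Long side: √(779 · 1080) = √841320 ≈ 917.2 → 917 mm

649 × 917 mm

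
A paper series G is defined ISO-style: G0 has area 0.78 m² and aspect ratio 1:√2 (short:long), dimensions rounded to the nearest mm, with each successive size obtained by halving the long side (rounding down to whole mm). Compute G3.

Let G0's short side be w mm. w · w√2 = 0.78 m² = 780,000 mm², so w ≈ 742.7 mm and w√2 ≈ 1050.3 mm → G0 = 743 × 1050 mm.
G1: ⌊1050/2⌋ × 743 = 525 × 743 mm
G2: ⌊743/2⌋ × 525 = 371 × 525 mm
G3: ⌊525/2⌋ × 371 = 262 × 371 mm

262 × 371 mm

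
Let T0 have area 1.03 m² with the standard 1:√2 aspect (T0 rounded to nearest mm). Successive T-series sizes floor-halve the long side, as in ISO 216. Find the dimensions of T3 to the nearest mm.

301 × 426 mm

Let T0's short side be w mm. w · w√2 = 1.03 m² = 1,030,000 mm², so w ≈ 853.4 mm and w√2 ≈ 1206.9 mm → T0 = 853 × 1207 mm.
T1: ⌊1207/2⌋ × 853 = 603 × 853 mm
T2: ⌊853/2⌋ × 603 = 426 × 603 mm
T3: ⌊603/2⌋ × 426 = 301 × 426 mm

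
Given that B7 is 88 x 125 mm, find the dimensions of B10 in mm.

B8: ⌊125/2⌋ × 88 = 62 × 88 mm
B9: ⌊88/2⌋ × 62 = 44 × 62 mm
B10: ⌊62/2⌋ × 44 = 31 × 44 mm

31 × 44 mm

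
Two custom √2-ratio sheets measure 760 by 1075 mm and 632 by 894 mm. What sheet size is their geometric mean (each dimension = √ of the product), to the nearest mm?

Short side: √(760 · 632) = √480320 ≈ 693.1 → 693 mm
Long side: √(1075 · 894) = √961050 ≈ 980.3 → 980 mm

693 × 980 mm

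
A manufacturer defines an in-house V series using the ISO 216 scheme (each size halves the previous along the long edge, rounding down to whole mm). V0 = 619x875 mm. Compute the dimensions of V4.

154 × 218 mm

V1: ⌊875/2⌋ × 619 = 437 × 619 mm
V2: ⌊619/2⌋ × 437 = 309 × 437 mm
V3: ⌊437/2⌋ × 309 = 218 × 309 mm
V4: ⌊309/2⌋ × 218 = 154 × 218 mm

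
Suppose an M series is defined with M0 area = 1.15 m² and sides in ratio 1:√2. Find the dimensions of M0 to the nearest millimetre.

Let the short side be w mm. Then w · w√2 = 1.15 m² = 1,150,000 mm².
w² = 1,150,000/√2, so w ≈ 901.8 mm; long side = w√2 ≈ 1275.3 mm.

902 × 1275 mm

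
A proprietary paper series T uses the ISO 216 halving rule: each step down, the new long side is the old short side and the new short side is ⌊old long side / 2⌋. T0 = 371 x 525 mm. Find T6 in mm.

T1 = 262 × 371 mm (from T0 by 1 halving).
T2: ⌊371/2⌋ × 262 = 185 × 262 mm
T3: ⌊262/2⌋ × 185 = 131 × 185 mm
T4: ⌊185/2⌋ × 131 = 92 × 131 mm
T5: ⌊131/2⌋ × 92 = 65 × 92 mm
T6: ⌊92/2⌋ × 65 = 46 × 65 mm

46 × 65 mm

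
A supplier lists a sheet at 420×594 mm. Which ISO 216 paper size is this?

A2 (420 × 594 mm)

Aspect ratio 594/420 ≈ 1.414 — close to the ISO √2 ≈ 1.414.
In the A-series (A0 area = 1 m²): A2 = 420 × 594 mm.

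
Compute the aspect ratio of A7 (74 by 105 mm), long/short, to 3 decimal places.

1.419

105 / 74 = 1.419
ISO 216 targets √2 ≈ 1.414; the +0.005 deviation is from mm rounding.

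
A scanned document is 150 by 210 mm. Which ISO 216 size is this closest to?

A5 (148 × 210 mm)

Aspect ratio 210/150 ≈ 1.400 — close to the ISO √2 ≈ 1.414.
In the A-series (A0 area = 1 m²): A5 = 148 × 210 mm.
Off by 2 mm total — nearest standard size.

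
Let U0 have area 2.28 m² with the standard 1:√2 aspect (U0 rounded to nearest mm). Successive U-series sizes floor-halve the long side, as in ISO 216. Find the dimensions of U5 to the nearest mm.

Let U0's short side be w mm. w · w√2 = 2.28 m² = 2,280,000 mm², so w ≈ 1269.7 mm and w√2 ≈ 1795.7 mm → U0 = 1270 × 1796 mm.
U1: ⌊1796/2⌋ × 1270 = 898 × 1270 mm
U2: ⌊1270/2⌋ × 898 = 635 × 898 mm
U3: ⌊898/2⌋ × 635 = 449 × 635 mm
U4: ⌊635/2⌋ × 449 = 317 × 449 mm
U5: ⌊449/2⌋ × 317 = 224 × 317 mm

224 × 317 mm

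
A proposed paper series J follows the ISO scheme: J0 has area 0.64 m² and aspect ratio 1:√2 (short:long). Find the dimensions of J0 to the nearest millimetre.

Let the short side be w mm. Then w · w√2 = 0.64 m² = 640,000 mm².
w² = 640,000/√2, so w ≈ 672.7 mm; long side = w√2 ≈ 951.4 mm.

673 × 951 mm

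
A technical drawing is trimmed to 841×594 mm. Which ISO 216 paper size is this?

Aspect ratio 841/594 ≈ 1.416 — close to the ISO √2 ≈ 1.414.
In the A-series (A0 area = 1 m²): A1 = 594 × 841 mm.

A1 (594 × 841 mm)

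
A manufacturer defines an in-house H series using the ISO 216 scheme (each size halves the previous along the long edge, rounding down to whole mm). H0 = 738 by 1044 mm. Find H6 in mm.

92 × 130 mm

H1 = 522 × 738 mm (from H0 by 1 halving).
H2: ⌊738/2⌋ × 522 = 369 × 522 mm
H3: ⌊522/2⌋ × 369 = 261 × 369 mm
H4: ⌊369/2⌋ × 261 = 184 × 261 mm
H5: ⌊261/2⌋ × 184 = 130 × 184 mm
H6: ⌊184/2⌋ × 130 = 92 × 130 mm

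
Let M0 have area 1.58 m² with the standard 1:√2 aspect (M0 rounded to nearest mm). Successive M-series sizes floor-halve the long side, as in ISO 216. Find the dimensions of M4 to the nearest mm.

Let M0's short side be w mm. w · w√2 = 1.58 m² = 1,580,000 mm², so w ≈ 1057.0 mm and w√2 ≈ 1494.8 mm → M0 = 1057 × 1495 mm.
M1: ⌊1495/2⌋ × 1057 = 747 × 1057 mm
M2: ⌊1057/2⌋ × 747 = 528 × 747 mm
M3: ⌊747/2⌋ × 528 = 373 × 528 mm
M4: ⌊528/2⌋ × 373 = 264 × 373 mm

264 × 373 mm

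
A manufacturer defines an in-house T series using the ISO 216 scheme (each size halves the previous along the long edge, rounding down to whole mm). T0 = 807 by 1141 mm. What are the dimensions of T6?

T1: ⌊1141/2⌋ × 807 = 570 × 807 mm
T2: ⌊807/2⌋ × 570 = 403 × 570 mm
T3: ⌊570/2⌋ × 403 = 285 × 403 mm
T4: ⌊403/2⌋ × 285 = 201 × 285 mm
T5: ⌊285/2⌋ × 201 = 142 × 201 mm
T6: ⌊201/2⌋ × 142 = 100 × 142 mm

100 × 142 mm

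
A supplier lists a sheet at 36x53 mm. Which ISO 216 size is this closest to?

Aspect ratio 53/36 ≈ 1.472 (ISO target is √2 ≈ 1.414).
In the A-series (A0 area = 1 m²): A9 = 37 × 52 mm.
Off by 2 mm total — nearest standard size.

A9 (37 × 52 mm)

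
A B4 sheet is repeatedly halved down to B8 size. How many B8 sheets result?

16

Each ISO step halves the sheet: 1 × B4 → 2 × B5 → 4 × B6 → 8 × B7 → …
From B4 to B8 is 4 halving steps: 2^4 = 16.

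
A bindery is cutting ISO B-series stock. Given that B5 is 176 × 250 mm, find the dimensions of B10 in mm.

31 × 44 mm

B6: ⌊250/2⌋ × 176 = 125 × 176 mm
B7: ⌊176/2⌋ × 125 = 88 × 125 mm
B8: ⌊125/2⌋ × 88 = 62 × 88 mm
B9: ⌊88/2⌋ × 62 = 44 × 62 mm
B10: ⌊62/2⌋ × 44 = 31 × 44 mm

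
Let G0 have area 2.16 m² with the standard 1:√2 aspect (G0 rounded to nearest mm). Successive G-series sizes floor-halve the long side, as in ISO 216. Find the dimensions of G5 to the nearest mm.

Let G0's short side be w mm. w · w√2 = 2.16 m² = 2,160,000 mm², so w ≈ 1235.9 mm and w√2 ≈ 1747.8 mm → G0 = 1236 × 1748 mm.
G1: ⌊1748/2⌋ × 1236 = 874 × 1236 mm
G2: ⌊1236/2⌋ × 874 = 618 × 874 mm
G3: ⌊874/2⌋ × 618 = 437 × 618 mm
G4: ⌊618/2⌋ × 437 = 309 × 437 mm
G5: ⌊437/2⌋ × 309 = 218 × 309 mm

218 × 309 mm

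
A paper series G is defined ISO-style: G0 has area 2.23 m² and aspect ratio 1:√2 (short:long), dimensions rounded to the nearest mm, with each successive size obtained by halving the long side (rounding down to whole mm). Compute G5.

222 × 314 mm

Let G0's short side be w mm. w · w√2 = 2.23 m² = 2,230,000 mm², so w ≈ 1255.7 mm and w√2 ≈ 1775.9 mm → G0 = 1256 × 1776 mm.
G1: ⌊1776/2⌋ × 1256 = 888 × 1256 mm
G2: ⌊1256/2⌋ × 888 = 628 × 888 mm
G3: ⌊888/2⌋ × 628 = 444 × 628 mm
G4: ⌊628/2⌋ × 444 = 314 × 444 mm
G5: ⌊444/2⌋ × 314 = 222 × 314 mm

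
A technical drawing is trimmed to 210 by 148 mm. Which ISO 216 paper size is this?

Aspect ratio 210/148 ≈ 1.419 — close to the ISO √2 ≈ 1.414.
In the A-series (A0 area = 1 m²): A5 = 148 × 210 mm.

A5 (148 × 210 mm)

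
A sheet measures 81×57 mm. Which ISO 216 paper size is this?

C8 (57 × 81 mm)

Aspect ratio 81/57 ≈ 1.421 — close to the ISO √2 ≈ 1.414.
In the C-series (envelope sizes, between A and B): C8 = 57 × 81 mm.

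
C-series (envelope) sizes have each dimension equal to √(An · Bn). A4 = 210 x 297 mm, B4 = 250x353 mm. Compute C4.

Short side: √(210 · 250) = √52500 ≈ 229.1 → 229 mm
Long side: √(297 · 353) = √104841 ≈ 323.8 → 324 mm

229 × 324 mm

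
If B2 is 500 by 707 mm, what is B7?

88 × 125 mm

B3: ⌊707/2⌋ × 500 = 353 × 500 mm
B4: ⌊500/2⌋ × 353 = 250 × 353 mm
B5: ⌊353/2⌋ × 250 = 176 × 250 mm
B6: ⌊250/2⌋ × 176 = 125 × 176 mm
B7: ⌊176/2⌋ × 125 = 88 × 125 mm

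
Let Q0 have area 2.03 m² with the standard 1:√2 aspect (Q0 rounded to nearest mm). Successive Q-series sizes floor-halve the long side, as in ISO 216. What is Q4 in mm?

299 × 423 mm

Let Q0's short side be w mm. w · w√2 = 2.03 m² = 2,030,000 mm², so w ≈ 1198.1 mm and w√2 ≈ 1694.4 mm → Q0 = 1198 × 1694 mm.
Q1: ⌊1694/2⌋ × 1198 = 847 × 1198 mm
Q2: ⌊1198/2⌋ × 847 = 599 × 847 mm
Q3: ⌊847/2⌋ × 599 = 423 × 599 mm
Q4: ⌊599/2⌋ × 423 = 299 × 423 mm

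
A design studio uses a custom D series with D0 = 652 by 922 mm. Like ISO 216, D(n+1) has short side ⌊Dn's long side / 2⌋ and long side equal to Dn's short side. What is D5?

115 × 163 mm

D1: ⌊922/2⌋ × 652 = 461 × 652 mm
D2: ⌊652/2⌋ × 461 = 326 × 461 mm
D3: ⌊461/2⌋ × 326 = 230 × 326 mm
D4: ⌊326/2⌋ × 230 = 163 × 230 mm
D5: ⌊230/2⌋ × 163 = 115 × 163 mm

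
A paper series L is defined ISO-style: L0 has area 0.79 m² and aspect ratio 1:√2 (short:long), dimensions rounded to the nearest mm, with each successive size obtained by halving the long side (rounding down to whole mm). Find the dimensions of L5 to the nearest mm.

Let L0's short side be w mm. w · w√2 = 0.79 m² = 790,000 mm², so w ≈ 747.4 mm and w√2 ≈ 1057.0 mm → L0 = 747 × 1057 mm.
L1: ⌊1057/2⌋ × 747 = 528 × 747 mm
L2: ⌊747/2⌋ × 528 = 373 × 528 mm
L3: ⌊528/2⌋ × 373 = 264 × 373 mm
L4: ⌊373/2⌋ × 264 = 186 × 264 mm
L5: ⌊264/2⌋ × 186 = 132 × 186 mm

132 × 186 mm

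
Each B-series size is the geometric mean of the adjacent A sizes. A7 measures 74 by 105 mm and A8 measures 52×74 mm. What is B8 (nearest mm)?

62 × 88 mm

Short side: √(74 · 52) = √3848 ≈ 62.0 → 62 mm
Long side: √(105 · 74) = √7770 ≈ 88.1 → 88 mm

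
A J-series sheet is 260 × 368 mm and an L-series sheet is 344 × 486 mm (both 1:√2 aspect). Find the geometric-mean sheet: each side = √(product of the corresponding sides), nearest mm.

299 × 423 mm

Short side: √(260 · 344) = √89440 ≈ 299.1 → 299 mm
Long side: √(368 · 486) = √178848 ≈ 422.9 → 423 mm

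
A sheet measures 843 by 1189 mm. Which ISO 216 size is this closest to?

A0 (841 × 1189 mm)

Aspect ratio 1189/843 ≈ 1.410 — close to the ISO √2 ≈ 1.414.
In the A-series (A0 area = 1 m²): A0 = 841 × 1189 mm.
Off by 2 mm total — nearest standard size.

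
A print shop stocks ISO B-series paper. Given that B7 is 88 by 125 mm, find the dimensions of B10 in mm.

31 × 44 mm

B8: ⌊125/2⌋ × 88 = 62 × 88 mm
B9: ⌊88/2⌋ × 62 = 44 × 62 mm
B10: ⌊62/2⌋ × 44 = 31 × 44 mm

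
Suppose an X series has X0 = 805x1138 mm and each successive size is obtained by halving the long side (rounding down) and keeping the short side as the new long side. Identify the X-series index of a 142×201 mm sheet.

X5

X0: 805 × 1138 mm
X1: 569 × 805 mm
X2: 402 × 569 mm
X3: 284 × 402 mm
X4: 201 × 284 mm
X5: 142 × 201 mm
X6: 100 × 142 mm
→ matches X5.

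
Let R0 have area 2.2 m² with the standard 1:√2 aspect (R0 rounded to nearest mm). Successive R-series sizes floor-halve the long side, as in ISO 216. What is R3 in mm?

441 × 623 mm

Let R0's short side be w mm. w · w√2 = 2.2 m² = 2,200,000 mm², so w ≈ 1247.3 mm and w√2 ≈ 1763.9 mm → R0 = 1247 × 1764 mm.
R1: ⌊1764/2⌋ × 1247 = 882 × 1247 mm
R2: ⌊1247/2⌋ × 882 = 623 × 882 mm
R3: ⌊882/2⌋ × 623 = 441 × 623 mm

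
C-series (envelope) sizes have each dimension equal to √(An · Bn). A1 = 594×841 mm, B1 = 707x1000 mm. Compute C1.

Short side: √(594 · 707) = √419958 ≈ 648.0 → 648 mm
Long side: √(841 · 1000) = √841000 ≈ 917.1 → 917 mm

648 × 917 mm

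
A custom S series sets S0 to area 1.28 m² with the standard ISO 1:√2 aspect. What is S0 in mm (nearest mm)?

Let the short side be w mm. Then w · w√2 = 1.28 m² = 1,280,000 mm².
w² = 1,280,000/√2, so w ≈ 951.4 mm; long side = w√2 ≈ 1345.4 mm.

951 × 1345 mm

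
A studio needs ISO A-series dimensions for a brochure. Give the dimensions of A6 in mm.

105 × 148 mm

A0 = 841 × 1189 mm (A0 has area 1 m², aspect 1:√2).
A1: ⌊1189/2⌋ × 841 = 594 × 841 mm
A2: ⌊841/2⌋ × 594 = 420 × 594 mm
A3: ⌊594/2⌋ × 420 = 297 × 420 mm
A4: ⌊420/2⌋ × 297 = 210 × 297 mm
A5: ⌊297/2⌋ × 210 = 148 × 210 mm
A6: ⌊210/2⌋ × 148 = 105 × 148 mm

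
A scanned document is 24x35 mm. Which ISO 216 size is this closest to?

A10 (26 × 37 mm)

Aspect ratio 35/24 ≈ 1.458 (ISO target is √2 ≈ 1.414).
In the A-series (A0 area = 1 m²): A10 = 26 × 37 mm.
Off by 4 mm total — nearest standard size.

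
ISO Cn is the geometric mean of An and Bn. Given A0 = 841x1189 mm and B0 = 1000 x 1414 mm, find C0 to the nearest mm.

Short side: √(841 · 1000) = √841000 ≈ 917.1 → 917 mm
Long side: √(1189 · 1414) = √1681246 ≈ 1296.6 → 1297 mm

917 × 1297 mm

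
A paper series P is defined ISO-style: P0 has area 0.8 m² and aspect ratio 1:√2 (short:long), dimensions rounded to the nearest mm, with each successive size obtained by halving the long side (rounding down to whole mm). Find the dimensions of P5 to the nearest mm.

Let P0's short side be w mm. w · w√2 = 0.8 m² = 800,000 mm², so w ≈ 752.1 mm and w√2 ≈ 1063.7 mm → P0 = 752 × 1064 mm.
P1: ⌊1064/2⌋ × 752 = 532 × 752 mm
P2: ⌊752/2⌋ × 532 = 376 × 532 mm
P3: ⌊532/2⌋ × 376 = 266 × 376 mm
P4: ⌊376/2⌋ × 266 = 188 × 266 mm
P5: ⌊266/2⌋ × 188 = 133 × 188 mm

133 × 188 mm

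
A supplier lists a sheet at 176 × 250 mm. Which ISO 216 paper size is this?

B5 (176 × 250 mm)

Aspect ratio 250/176 ≈ 1.420 — close to the ISO √2 ≈ 1.414.
In the B-series (B0 = 1000 × 1414 mm): B5 = 176 × 250 mm.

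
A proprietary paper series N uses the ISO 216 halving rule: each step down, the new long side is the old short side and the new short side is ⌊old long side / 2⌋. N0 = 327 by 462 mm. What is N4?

N1: ⌊462/2⌋ × 327 = 231 × 327 mm
N2: ⌊327/2⌋ × 231 = 163 × 231 mm
N3: ⌊231/2⌋ × 163 = 115 × 163 mm
N4: ⌊163/2⌋ × 115 = 81 × 115 mm

81 × 115 mm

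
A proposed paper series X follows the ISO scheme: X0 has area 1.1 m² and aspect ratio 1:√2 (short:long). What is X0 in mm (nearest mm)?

882 × 1247 mm

Let the short side be w mm. Then w · w√2 = 1.1 m² = 1,100,000 mm².
w² = 1,100,000/√2, so w ≈ 881.9 mm; long side = w√2 ≈ 1247.3 mm.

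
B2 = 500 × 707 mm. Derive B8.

B3: ⌊707/2⌋ × 500 = 353 × 500 mm
B4: ⌊500/2⌋ × 353 = 250 × 353 mm
B5: ⌊353/2⌋ × 250 = 176 × 250 mm
B6: ⌊250/2⌋ × 176 = 125 × 176 mm
B7: ⌊176/2⌋ × 125 = 88 × 125 mm
B8: ⌊125/2⌋ × 88 = 62 × 88 mm

62 × 88 mm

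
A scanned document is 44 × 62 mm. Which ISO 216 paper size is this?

Aspect ratio 62/44 ≈ 1.409 — close to the ISO √2 ≈ 1.414.
In the B-series (B0 = 1000 × 1414 mm): B9 = 44 × 62 mm.

B9 (44 × 62 mm)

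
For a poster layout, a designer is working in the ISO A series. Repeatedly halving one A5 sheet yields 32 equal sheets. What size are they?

32 = 2^5, so 5 halving steps.
A5 → A6 → … → A10 after 5 steps.

A10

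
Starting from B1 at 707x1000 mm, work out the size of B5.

B2: ⌊1000/2⌋ × 707 = 500 × 707 mm
B3: ⌊707/2⌋ × 500 = 353 × 500 mm
B4: ⌊500/2⌋ × 353 = 250 × 353 mm
B5: ⌊353/2⌋ × 250 = 176 × 250 mm

176 × 250 mm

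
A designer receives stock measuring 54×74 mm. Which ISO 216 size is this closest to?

Aspect ratio 74/54 ≈ 1.370 (ISO target is √2 ≈ 1.414).
In the A-series (A0 area = 1 m²): A8 = 52 × 74 mm.
Off by 2 mm total — nearest standard size.

A8 (52 × 74 mm)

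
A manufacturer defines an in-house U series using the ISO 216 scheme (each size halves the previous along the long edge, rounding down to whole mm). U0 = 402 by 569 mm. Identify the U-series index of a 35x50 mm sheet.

U7

U0: 402 × 569 mm
U1: 284 × 402 mm
U2: 201 × 284 mm
U3: 142 × 201 mm
U4: 100 × 142 mm
U5: 71 × 100 mm
U6: 50 × 71 mm
U7: 35 × 50 mm
U8: 25 × 35 mm
→ matches U7.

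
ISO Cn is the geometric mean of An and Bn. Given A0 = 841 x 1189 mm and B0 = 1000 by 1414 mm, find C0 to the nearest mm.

917 × 1297 mm

Short side: √(841 · 1000) = √841000 ≈ 917.1 → 917 mm
Long side: √(1189 · 1414) = √1681246 ≈ 1296.6 → 1297 mm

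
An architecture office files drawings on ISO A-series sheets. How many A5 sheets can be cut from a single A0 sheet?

A0 = 841 × 1189 mm; A5 = 148 × 210 mm.
Each halving step doubles the count; 5 steps from A0 to A5.
2^5 = 32.

32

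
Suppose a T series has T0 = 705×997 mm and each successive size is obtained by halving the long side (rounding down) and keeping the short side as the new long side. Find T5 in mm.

124 × 176 mm

T1: ⌊997/2⌋ × 705 = 498 × 705 mm
T2: ⌊705/2⌋ × 498 = 352 × 498 mm
T3: ⌊498/2⌋ × 352 = 249 × 352 mm
T4: ⌊352/2⌋ × 249 = 176 × 249 mm
T5: ⌊249/2⌋ × 176 = 124 × 176 mm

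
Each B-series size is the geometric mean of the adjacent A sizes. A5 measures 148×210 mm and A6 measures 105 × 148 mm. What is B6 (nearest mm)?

125 × 176 mm

Short side: √(148 · 105) = √15540 ≈ 124.7 → 125 mm
Long side: √(210 · 148) = √31080 ≈ 176.3 → 176 mm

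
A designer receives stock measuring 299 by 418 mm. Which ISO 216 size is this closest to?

A3 (297 × 420 mm)

Aspect ratio 418/299 ≈ 1.398 (ISO target is √2 ≈ 1.414).
In the A-series (A0 area = 1 m²): A3 = 297 × 420 mm.
Off by 4 mm total — nearest standard size.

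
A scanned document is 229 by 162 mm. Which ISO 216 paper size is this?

C5 (162 × 229 mm)

Aspect ratio 229/162 ≈ 1.414 — close to the ISO √2 ≈ 1.414.
In the C-series (envelope sizes, between A and B): C5 = 162 × 229 mm.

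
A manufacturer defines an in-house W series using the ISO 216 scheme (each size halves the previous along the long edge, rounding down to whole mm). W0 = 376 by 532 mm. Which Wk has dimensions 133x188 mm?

W3

W0: 376 × 532 mm
W1: 266 × 376 mm
W2: 188 × 266 mm
W3: 133 × 188 mm
W4: 94 × 133 mm
→ matches W3.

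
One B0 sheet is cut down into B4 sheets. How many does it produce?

Each ISO step halves the sheet: 1 × B0 → 2 × B1 → 4 × B2 → 8 × B3 → …
From B0 to B4 is 4 halving steps: 2^4 = 16.

16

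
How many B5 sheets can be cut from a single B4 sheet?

B4 = 250 × 353 mm; B5 = 176 × 250 mm.
Each halving step doubles the count; 1 step from B4 to B5.
2^1 = 2.

2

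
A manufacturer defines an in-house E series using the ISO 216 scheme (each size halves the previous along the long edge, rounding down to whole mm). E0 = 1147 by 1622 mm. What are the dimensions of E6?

E1 = 811 × 1147 mm (from E0 by 1 halving).
E2: ⌊1147/2⌋ × 811 = 573 × 811 mm
E3: ⌊811/2⌋ × 573 = 405 × 573 mm
E4: ⌊573/2⌋ × 405 = 286 × 405 mm
E5: ⌊405/2⌋ × 286 = 202 × 286 mm
E6: ⌊286/2⌋ × 202 = 143 × 202 mm

143 × 202 mm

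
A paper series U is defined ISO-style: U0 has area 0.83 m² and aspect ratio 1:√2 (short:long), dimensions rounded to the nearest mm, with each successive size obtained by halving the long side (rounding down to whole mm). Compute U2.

383 × 541 mm

Let U0's short side be w mm. w · w√2 = 0.83 m² = 830,000 mm², so w ≈ 766.1 mm and w√2 ≈ 1083.4 mm → U0 = 766 × 1083 mm.
U1: ⌊1083/2⌋ × 766 = 541 × 766 mm
U2: ⌊766/2⌋ × 541 = 383 × 541 mm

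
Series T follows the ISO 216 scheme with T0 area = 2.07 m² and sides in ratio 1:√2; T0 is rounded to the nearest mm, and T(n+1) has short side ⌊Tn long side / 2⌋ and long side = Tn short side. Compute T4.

302 × 427 mm

Let T0's short side be w mm. w · w√2 = 2.07 m² = 2,070,000 mm², so w ≈ 1209.8 mm and w√2 ≈ 1711.0 mm → T0 = 1210 × 1711 mm.
T1: ⌊1711/2⌋ × 1210 = 855 × 1210 mm
T2: ⌊1210/2⌋ × 855 = 605 × 855 mm
T3: ⌊855/2⌋ × 605 = 427 × 605 mm
T4: ⌊605/2⌋ × 427 = 302 × 427 mm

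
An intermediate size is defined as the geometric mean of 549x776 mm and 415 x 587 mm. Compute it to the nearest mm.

477 × 675 mm

Short side: √(549 · 415) = √227835 ≈ 477.3 → 477 mm
Long side: √(776 · 587) = √455512 ≈ 674.9 → 675 mm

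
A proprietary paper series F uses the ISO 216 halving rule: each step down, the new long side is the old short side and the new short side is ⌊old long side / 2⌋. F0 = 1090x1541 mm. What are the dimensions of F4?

F1: ⌊1541/2⌋ × 1090 = 770 × 1090 mm
F2: ⌊1090/2⌋ × 770 = 545 × 770 mm
F3: ⌊770/2⌋ × 545 = 385 × 545 mm
F4: ⌊545/2⌋ × 385 = 272 × 385 mm

272 × 385 mm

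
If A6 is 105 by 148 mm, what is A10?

26 × 37 mm

A7: ⌊148/2⌋ × 105 = 74 × 105 mm
A8: ⌊105/2⌋ × 74 = 52 × 74 mm
A9: ⌊74/2⌋ × 52 = 37 × 52 mm
A10: ⌊52/2⌋ × 37 = 26 × 37 mm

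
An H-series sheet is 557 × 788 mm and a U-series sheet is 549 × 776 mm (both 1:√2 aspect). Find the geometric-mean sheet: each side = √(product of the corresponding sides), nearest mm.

553 × 782 mm

Short side: √(557 · 549) = √305793 ≈ 553.0 → 553 mm
Long side: √(788 · 776) = √611488 ≈ 782.0 → 782 mm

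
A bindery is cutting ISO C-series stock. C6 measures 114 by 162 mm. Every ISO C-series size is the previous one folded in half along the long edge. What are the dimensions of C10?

C7: ⌊162/2⌋ × 114 = 81 × 114 mm
C8: ⌊114/2⌋ × 81 = 57 × 81 mm
C9: ⌊81/2⌋ × 57 = 40 × 57 mm
C10: ⌊57/2⌋ × 40 = 28 × 40 mm

28 × 40 mm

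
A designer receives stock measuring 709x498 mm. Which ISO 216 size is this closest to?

B2 (500 × 707 mm)

Aspect ratio 709/498 ≈ 1.424 — close to the ISO √2 ≈ 1.414.
In the B-series (B0 = 1000 × 1414 mm): B2 = 500 × 707 mm.
Off by 4 mm total — nearest standard size.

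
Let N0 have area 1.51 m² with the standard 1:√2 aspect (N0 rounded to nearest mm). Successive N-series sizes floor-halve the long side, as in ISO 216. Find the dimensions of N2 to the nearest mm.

Let N0's short side be w mm. w · w√2 = 1.51 m² = 1,510,000 mm², so w ≈ 1033.3 mm and w√2 ≈ 1461.3 mm → N0 = 1033 × 1461 mm.
N1: ⌊1461/2⌋ × 1033 = 730 × 1033 mm
N2: ⌊1033/2⌋ × 730 = 516 × 730 mm

516 × 730 mm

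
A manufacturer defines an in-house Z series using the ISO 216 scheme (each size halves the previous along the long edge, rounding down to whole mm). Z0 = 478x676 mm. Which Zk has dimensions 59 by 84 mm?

Z6

Z0: 478 × 676 mm
Z1: 338 × 478 mm
Z2: 239 × 338 mm
Z3: 169 × 239 mm
Z4: 119 × 169 mm
Z5: 84 × 119 mm
Z6: 59 × 84 mm
Z7: 42 × 59 mm
→ matches Z6.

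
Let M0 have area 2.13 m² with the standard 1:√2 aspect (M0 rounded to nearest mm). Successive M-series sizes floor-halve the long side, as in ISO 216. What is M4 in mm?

Let M0's short side be w mm. w · w√2 = 2.13 m² = 2,130,000 mm², so w ≈ 1227.2 mm and w√2 ≈ 1735.6 mm → M0 = 1227 × 1736 mm.
M1: ⌊1736/2⌋ × 1227 = 868 × 1227 mm
M2: ⌊1227/2⌋ × 868 = 613 × 868 mm
M3: ⌊868/2⌋ × 613 = 434 × 613 mm
M4: ⌊613/2⌋ × 434 = 306 × 434 mm

306 × 434 mm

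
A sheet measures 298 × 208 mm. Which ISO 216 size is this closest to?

A4 (210 × 297 mm)

Aspect ratio 298/208 ≈ 1.433 (ISO target is √2 ≈ 1.414).
In the A-series (A0 area = 1 m²): A4 = 210 × 297 mm.
Off by 3 mm total — nearest standard size.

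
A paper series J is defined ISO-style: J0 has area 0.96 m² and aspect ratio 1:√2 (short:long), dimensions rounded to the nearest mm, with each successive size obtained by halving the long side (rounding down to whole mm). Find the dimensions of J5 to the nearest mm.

Let J0's short side be w mm. w · w√2 = 0.96 m² = 960,000 mm², so w ≈ 823.9 mm and w√2 ≈ 1165.2 mm → J0 = 824 × 1165 mm.
J1: ⌊1165/2⌋ × 824 = 582 × 824 mm
J2: ⌊824/2⌋ × 582 = 412 × 582 mm
J3: ⌊582/2⌋ × 412 = 291 × 412 mm
J4: ⌊412/2⌋ × 291 = 206 × 291 mm
J5: ⌊291/2⌋ × 206 = 145 × 206 mm

145 × 206 mm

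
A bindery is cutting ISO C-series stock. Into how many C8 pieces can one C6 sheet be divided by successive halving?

Each ISO step halves the sheet: 1 × C6 → 2 × C7 → 4 × C8
From C6 to C8 is 2 halving steps: 2^2 = 4.

4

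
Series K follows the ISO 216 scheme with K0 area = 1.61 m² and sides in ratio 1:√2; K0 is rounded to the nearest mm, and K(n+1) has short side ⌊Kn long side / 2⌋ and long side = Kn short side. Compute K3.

Let K0's short side be w mm. w · w√2 = 1.61 m² = 1,610,000 mm², so w ≈ 1067.0 mm and w√2 ≈ 1508.9 mm → K0 = 1067 × 1509 mm.
K1: ⌊1509/2⌋ × 1067 = 754 × 1067 mm
K2: ⌊1067/2⌋ × 754 = 533 × 754 mm
K3: ⌊754/2⌋ × 533 = 377 × 533 mm

377 × 533 mm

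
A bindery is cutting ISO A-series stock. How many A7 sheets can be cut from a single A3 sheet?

Each ISO step halves the sheet: 1 × A3 → 2 × A4 → 4 × A5 → 8 × A6 → …
From A3 to A7 is 4 halving steps: 2^4 = 16.

16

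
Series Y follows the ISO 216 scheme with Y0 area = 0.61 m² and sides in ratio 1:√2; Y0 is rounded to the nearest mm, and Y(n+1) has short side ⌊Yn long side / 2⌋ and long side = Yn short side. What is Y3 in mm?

232 × 328 mm

Let Y0's short side be w mm. w · w√2 = 0.61 m² = 610,000 mm², so w ≈ 656.8 mm and w√2 ≈ 928.8 mm → Y0 = 657 × 929 mm.
Y1: ⌊929/2⌋ × 657 = 464 × 657 mm
Y2: ⌊657/2⌋ × 464 = 328 × 464 mm
Y3: ⌊464/2⌋ × 328 = 232 × 328 mm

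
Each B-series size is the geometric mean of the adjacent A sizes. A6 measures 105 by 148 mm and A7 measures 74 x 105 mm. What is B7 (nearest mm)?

Short side: √(105 · 74) = √7770 ≈ 88.1 → 88 mm
Long side: √(148 · 105) = √15540 ≈ 124.7 → 125 mm

88 × 125 mm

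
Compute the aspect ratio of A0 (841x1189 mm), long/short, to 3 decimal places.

1189 / 841 = 1.414
Matches √2 ≈ 1.414 — the ISO 216 defining ratio.

1.414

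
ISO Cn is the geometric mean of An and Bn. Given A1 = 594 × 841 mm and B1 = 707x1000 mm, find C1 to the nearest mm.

Short side: √(594 · 707) = √419958 ≈ 648.0 → 648 mm
Long side: √(841 · 1000) = √841000 ≈ 917.1 → 917 mm

648 × 917 mm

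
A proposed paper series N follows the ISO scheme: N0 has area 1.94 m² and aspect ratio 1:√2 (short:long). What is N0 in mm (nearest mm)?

Let the short side be w mm. Then w · w√2 = 1.94 m² = 1,940,000 mm².
w² = 1,940,000/√2, so w ≈ 1171.2 mm; long side = w√2 ≈ 1656.4 mm.

1171 × 1656 mm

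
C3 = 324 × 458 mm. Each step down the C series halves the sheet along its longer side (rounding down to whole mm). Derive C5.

C4: ⌊458/2⌋ × 324 = 229 × 324 mm
C5: ⌊324/2⌋ × 229 = 162 × 229 mm

162 × 229 mm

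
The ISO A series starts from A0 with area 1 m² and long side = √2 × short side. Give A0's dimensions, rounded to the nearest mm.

Let the short side be w mm. Then the long side is w√2 and w · w√2 = 10⁶ mm².
w² = 10⁶/√2, so w = 1000 / 2^(1/4) ≈ 840.9 mm; long side = 1000 · 2^(1/4) ≈ 1189.2 mm.

841 × 1189 mm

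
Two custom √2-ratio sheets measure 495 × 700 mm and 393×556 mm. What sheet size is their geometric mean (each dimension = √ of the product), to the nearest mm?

Short side: √(495 · 393) = √194535 ≈ 441.1 → 441 mm
Long side: √(700 · 556) = √389200 ≈ 623.9 → 624 mm

441 × 624 mm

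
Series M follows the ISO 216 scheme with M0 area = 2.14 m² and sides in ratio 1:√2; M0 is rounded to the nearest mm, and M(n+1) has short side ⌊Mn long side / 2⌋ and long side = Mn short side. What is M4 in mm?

Let M0's short side be w mm. w · w√2 = 2.14 m² = 2,140,000 mm², so w ≈ 1230.1 mm and w√2 ≈ 1739.7 mm → M0 = 1230 × 1740 mm.
M1: ⌊1740/2⌋ × 1230 = 870 × 1230 mm
M2: ⌊1230/2⌋ × 870 = 615 × 870 mm
M3: ⌊870/2⌋ × 615 = 435 × 615 mm
M4: ⌊615/2⌋ × 435 = 307 × 435 mm

307 × 435 mm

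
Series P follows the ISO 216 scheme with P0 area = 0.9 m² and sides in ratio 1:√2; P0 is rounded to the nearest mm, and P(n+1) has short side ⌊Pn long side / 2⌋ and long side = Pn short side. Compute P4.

199 × 282 mm

Let P0's short side be w mm. w · w√2 = 0.9 m² = 900,000 mm², so w ≈ 797.7 mm and w√2 ≈ 1128.2 mm → P0 = 798 × 1128 mm.
P1: ⌊1128/2⌋ × 798 = 564 × 798 mm
P2: ⌊798/2⌋ × 564 = 399 × 564 mm
P3: ⌊564/2⌋ × 399 = 282 × 399 mm
P4: ⌊399/2⌋ × 282 = 199 × 282 mm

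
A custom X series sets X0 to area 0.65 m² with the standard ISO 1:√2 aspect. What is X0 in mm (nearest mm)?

678 × 959 mm

Let the short side be w mm. Then w · w√2 = 0.65 m² = 650,000 mm².
w² = 650,000/√2, so w ≈ 678.0 mm; long side = w√2 ≈ 958.8 mm.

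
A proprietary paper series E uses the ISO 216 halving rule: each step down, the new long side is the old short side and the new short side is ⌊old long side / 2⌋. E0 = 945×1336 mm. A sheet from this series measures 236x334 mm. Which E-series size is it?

E4

E0: 945 × 1336 mm
E1: 668 × 945 mm
E2: 472 × 668 mm
E3: 334 × 472 mm
E4: 236 × 334 mm
E5: 167 × 236 mm
→ matches E4.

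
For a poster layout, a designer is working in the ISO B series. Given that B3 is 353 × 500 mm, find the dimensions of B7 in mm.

B4: ⌊500/2⌋ × 353 = 250 × 353 mm
B5: ⌊353/2⌋ × 250 = 176 × 250 mm
B6: ⌊250/2⌋ × 176 = 125 × 176 mm
B7: ⌊176/2⌋ × 125 = 88 × 125 mm

88 × 125 mm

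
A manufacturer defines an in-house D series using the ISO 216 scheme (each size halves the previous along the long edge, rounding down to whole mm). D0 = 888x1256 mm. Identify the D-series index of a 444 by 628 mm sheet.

D0: 888 × 1256 mm
D1: 628 × 888 mm
D2: 444 × 628 mm
D3: 314 × 444 mm
→ matches D2.

D2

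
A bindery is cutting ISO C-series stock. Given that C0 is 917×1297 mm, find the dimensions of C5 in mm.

162 × 229 mm

C1: ⌊1297/2⌋ × 917 = 648 × 917 mm
C2: ⌊917/2⌋ × 648 = 458 × 648 mm
C3: ⌊648/2⌋ × 458 = 324 × 458 mm
C4: ⌊458/2⌋ × 324 = 229 × 324 mm
C5: ⌊324/2⌋ × 229 = 162 × 229 mm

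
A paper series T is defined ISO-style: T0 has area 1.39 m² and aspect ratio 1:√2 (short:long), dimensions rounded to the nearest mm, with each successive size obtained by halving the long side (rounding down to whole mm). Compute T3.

350 × 495 mm

Let T0's short side be w mm. w · w√2 = 1.39 m² = 1,390,000 mm², so w ≈ 991.4 mm and w√2 ≈ 1402.1 mm → T0 = 991 × 1402 mm.
T1: ⌊1402/2⌋ × 991 = 701 × 991 mm
T2: ⌊991/2⌋ × 701 = 495 × 701 mm
T3: ⌊701/2⌋ × 495 = 350 × 495 mm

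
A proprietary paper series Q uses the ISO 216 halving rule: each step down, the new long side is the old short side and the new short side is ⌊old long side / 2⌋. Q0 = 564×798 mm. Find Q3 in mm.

Q1: ⌊798/2⌋ × 564 = 399 × 564 mm
Q2: ⌊564/2⌋ × 399 = 282 × 399 mm
Q3: ⌊399/2⌋ × 282 = 199 × 282 mm

199 × 282 mm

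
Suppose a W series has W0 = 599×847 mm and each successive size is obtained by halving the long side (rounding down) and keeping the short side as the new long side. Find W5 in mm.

W1 = 423 × 599 mm (from W0 by 1 halving).
W2: ⌊599/2⌋ × 423 = 299 × 423 mm
W3: ⌊423/2⌋ × 299 = 211 × 299 mm
W4: ⌊299/2⌋ × 211 = 149 × 211 mm
W5: ⌊211/2⌋ × 149 = 105 × 149 mm

105 × 149 mm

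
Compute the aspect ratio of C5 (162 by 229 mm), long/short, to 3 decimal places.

229 / 162 = 1.414
Matches √2 ≈ 1.414 — the ISO 216 defining ratio.

1.414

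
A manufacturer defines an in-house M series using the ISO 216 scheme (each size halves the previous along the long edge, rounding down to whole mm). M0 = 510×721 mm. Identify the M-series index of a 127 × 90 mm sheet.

M0: 510 × 721 mm
M1: 360 × 510 mm
M2: 255 × 360 mm
M3: 180 × 255 mm
M4: 127 × 180 mm
M5: 90 × 127 mm
M6: 63 × 90 mm
→ matches M5.

M5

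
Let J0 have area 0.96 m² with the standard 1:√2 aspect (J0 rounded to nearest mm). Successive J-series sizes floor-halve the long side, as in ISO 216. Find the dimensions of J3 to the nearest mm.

291 × 412 mm

Let J0's short side be w mm. w · w√2 = 0.96 m² = 960,000 mm², so w ≈ 823.9 mm and w√2 ≈ 1165.2 mm → J0 = 824 × 1165 mm.
J1: ⌊1165/2⌋ × 824 = 582 × 824 mm
J2: ⌊824/2⌋ × 582 = 412 × 582 mm
J3: ⌊582/2⌋ × 412 = 291 × 412 mm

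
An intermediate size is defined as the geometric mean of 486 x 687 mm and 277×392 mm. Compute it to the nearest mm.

Short side: √(486 · 277) = √134622 ≈ 366.9 → 367 mm
Long side: √(687 · 392) = √269304 ≈ 518.9 → 519 mm

367 × 519 mm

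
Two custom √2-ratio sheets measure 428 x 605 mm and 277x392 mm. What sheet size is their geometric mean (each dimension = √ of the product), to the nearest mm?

344 × 487 mm

Short side: √(428 · 277) = √118556 ≈ 344.3 → 344 mm
Long side: √(605 · 392) = √237160 ≈ 487.0 → 487 mm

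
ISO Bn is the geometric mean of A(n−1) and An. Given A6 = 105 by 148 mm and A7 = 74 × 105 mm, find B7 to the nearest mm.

88 × 125 mm

Short side: √(105 · 74) = √7770 ≈ 88.1 → 88 mm
Long side: √(148 · 105) = √15540 ≈ 124.7 → 125 mm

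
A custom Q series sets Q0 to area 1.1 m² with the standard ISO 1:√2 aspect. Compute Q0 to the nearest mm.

Let the short side be w mm. Then w · w√2 = 1.1 m² = 1,100,000 mm².
w² = 1,100,000/√2, so w ≈ 881.9 mm; long side = w√2 ≈ 1247.3 mm.

882 × 1247 mm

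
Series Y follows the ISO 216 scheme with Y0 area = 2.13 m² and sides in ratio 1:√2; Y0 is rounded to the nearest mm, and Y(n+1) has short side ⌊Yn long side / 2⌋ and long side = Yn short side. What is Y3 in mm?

Let Y0's short side be w mm. w · w√2 = 2.13 m² = 2,130,000 mm², so w ≈ 1227.2 mm and w√2 ≈ 1735.6 mm → Y0 = 1227 × 1736 mm.
Y1: ⌊1736/2⌋ × 1227 = 868 × 1227 mm
Y2: ⌊1227/2⌋ × 868 = 613 × 868 mm
Y3: ⌊868/2⌋ × 613 = 434 × 613 mm

434 × 613 mm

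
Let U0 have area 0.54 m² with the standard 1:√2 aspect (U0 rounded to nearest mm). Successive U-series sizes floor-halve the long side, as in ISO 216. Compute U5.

109 × 154 mm

Let U0's short side be w mm. w · w√2 = 0.54 m² = 540,000 mm², so w ≈ 617.9 mm and w√2 ≈ 873.9 mm → U0 = 618 × 874 mm.
U1: ⌊874/2⌋ × 618 = 437 × 618 mm
U2: ⌊618/2⌋ × 437 = 309 × 437 mm
U3: ⌊437/2⌋ × 309 = 218 × 309 mm
U4: ⌊309/2⌋ × 218 = 154 × 218 mm
U5: ⌊218/2⌋ × 154 = 109 × 154 mm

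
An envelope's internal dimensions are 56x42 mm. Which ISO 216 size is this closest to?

Aspect ratio 56/42 ≈ 1.333 (ISO target is √2 ≈ 1.414).
In the C-series (envelope sizes, between A and B): C9 = 40 × 57 mm.
Off by 3 mm total — nearest standard size.

C9 (40 × 57 mm)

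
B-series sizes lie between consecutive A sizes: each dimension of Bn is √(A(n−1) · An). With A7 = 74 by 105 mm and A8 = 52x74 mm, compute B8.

Short side: √(74 · 52) = √3848 ≈ 62.0 → 62 mm
Long side: √(105 · 74) = √7770 ≈ 88.1 → 88 mm

62 × 88 mm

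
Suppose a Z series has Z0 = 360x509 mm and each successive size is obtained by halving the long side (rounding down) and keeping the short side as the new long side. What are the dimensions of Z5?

Z1: ⌊509/2⌋ × 360 = 254 × 360 mm
Z2: ⌊360/2⌋ × 254 = 180 × 254 mm
Z3: ⌊254/2⌋ × 180 = 127 × 180 mm
Z4: ⌊180/2⌋ × 127 = 90 × 127 mm
Z5: ⌊127/2⌋ × 90 = 63 × 90 mm

63 × 90 mm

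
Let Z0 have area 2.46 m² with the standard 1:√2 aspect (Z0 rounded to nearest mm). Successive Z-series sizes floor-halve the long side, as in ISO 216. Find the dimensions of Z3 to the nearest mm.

Let Z0's short side be w mm. w · w√2 = 2.46 m² = 2,460,000 mm², so w ≈ 1318.9 mm and w√2 ≈ 1865.2 mm → Z0 = 1319 × 1865 mm.
Z1: ⌊1865/2⌋ × 1319 = 932 × 1319 mm
Z2: ⌊1319/2⌋ × 932 = 659 × 932 mm
Z3: ⌊932/2⌋ × 659 = 466 × 659 mm

466 × 659 mm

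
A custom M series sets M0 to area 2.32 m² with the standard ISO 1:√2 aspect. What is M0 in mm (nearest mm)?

Let the short side be w mm. Then w · w√2 = 2.32 m² = 2,320,000 mm².
w² = 2,320,000/√2, so w ≈ 1280.8 mm; long side = w√2 ≈ 1811.3 mm.

1281 × 1811 mm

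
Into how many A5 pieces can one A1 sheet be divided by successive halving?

16

A1 = 594 × 841 mm; A5 = 148 × 210 mm.
Each halving step doubles the count; 4 steps from A1 to A5.
2^4 = 16.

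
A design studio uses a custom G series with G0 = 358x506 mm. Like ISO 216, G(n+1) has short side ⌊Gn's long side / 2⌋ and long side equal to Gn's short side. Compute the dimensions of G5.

63 × 89 mm

G1: ⌊506/2⌋ × 358 = 253 × 358 mm
G2: ⌊358/2⌋ × 253 = 179 × 253 mm
G3: ⌊253/2⌋ × 179 = 126 × 179 mm
G4: ⌊179/2⌋ × 126 = 89 × 126 mm
G5: ⌊126/2⌋ × 89 = 63 × 89 mm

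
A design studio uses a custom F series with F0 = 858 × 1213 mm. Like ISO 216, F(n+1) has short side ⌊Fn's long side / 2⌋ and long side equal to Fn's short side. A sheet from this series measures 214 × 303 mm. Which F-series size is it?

F0: 858 × 1213 mm
F1: 606 × 858 mm
F2: 429 × 606 mm
F3: 303 × 429 mm
F4: 214 × 303 mm
F5: 151 × 214 mm
→ matches F4.

F4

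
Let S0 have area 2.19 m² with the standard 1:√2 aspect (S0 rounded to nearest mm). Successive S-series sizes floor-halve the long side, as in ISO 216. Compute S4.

311 × 440 mm

Let S0's short side be w mm. w · w√2 = 2.19 m² = 2,190,000 mm², so w ≈ 1244.4 mm and w√2 ≈ 1759.9 mm → S0 = 1244 × 1760 mm.
S1: ⌊1760/2⌋ × 1244 = 880 × 1244 mm
S2: ⌊1244/2⌋ × 880 = 622 × 880 mm
S3: ⌊880/2⌋ × 622 = 440 × 622 mm
S4: ⌊622/2⌋ × 440 = 311 × 440 mm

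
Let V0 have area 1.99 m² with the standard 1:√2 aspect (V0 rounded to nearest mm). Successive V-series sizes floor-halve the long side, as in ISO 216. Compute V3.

Let V0's short side be w mm. w · w√2 = 1.99 m² = 1,990,000 mm², so w ≈ 1186.2 mm and w√2 ≈ 1677.6 mm → V0 = 1186 × 1678 mm.
V1: ⌊1678/2⌋ × 1186 = 839 × 1186 mm
V2: ⌊1186/2⌋ × 839 = 593 × 839 mm
V3: ⌊839/2⌋ × 593 = 419 × 593 mm

419 × 593 mm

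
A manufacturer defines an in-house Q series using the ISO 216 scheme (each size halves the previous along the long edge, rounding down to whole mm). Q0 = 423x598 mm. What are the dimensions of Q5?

74 × 105 mm

Q1: ⌊598/2⌋ × 423 = 299 × 423 mm
Q2: ⌊423/2⌋ × 299 = 211 × 299 mm
Q3: ⌊299/2⌋ × 211 = 149 × 211 mm
Q4: ⌊211/2⌋ × 149 = 105 × 149 mm
Q5: ⌊149/2⌋ × 105 = 74 × 105 mm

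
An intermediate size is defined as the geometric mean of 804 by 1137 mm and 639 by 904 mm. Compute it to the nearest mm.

Short side: √(804 · 639) = √513756 ≈ 716.8 → 717 mm
Long side: √(1137 · 904) = √1027848 ≈ 1013.8 → 1014 mm

717 × 1014 mm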